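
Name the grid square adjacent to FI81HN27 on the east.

Longitude extended square 2; +1 → 3.
The latitude characters are unchanged.

FI81hn37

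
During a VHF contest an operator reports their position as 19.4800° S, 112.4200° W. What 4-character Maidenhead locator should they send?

Offset from 180°W / 90°S: lon 67.58°, lat 70.52°.
Field: 67.58/20 → 3 → D, 70.52/10 → 7 → H; chars DH.
Square: 7.58/2 → 3, 0.52/1 → 0; chars 30.

DH30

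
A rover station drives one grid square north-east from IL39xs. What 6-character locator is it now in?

Longitude subsquare x = 23; +1 → 24, wraps to 0 = a, carry into square.
Longitude square 3; +1 → 4.
Latitude subsquare s = 18; +1 → 19 = t.

IL49at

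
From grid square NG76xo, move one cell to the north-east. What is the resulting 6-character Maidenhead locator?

Longitude subsquare x = 23; +1 → 24, wraps to 0 = a, carry into square.
Longitude square 7; +1 → 8.
Latitude subsquare o = 14; +1 → 15 = p.

NG86ap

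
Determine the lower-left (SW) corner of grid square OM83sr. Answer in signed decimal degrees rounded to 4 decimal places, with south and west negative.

33.7083, 117.5000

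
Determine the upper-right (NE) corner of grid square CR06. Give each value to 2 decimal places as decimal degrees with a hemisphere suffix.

87.00° N, 138.00° W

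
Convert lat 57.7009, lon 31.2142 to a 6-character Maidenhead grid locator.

KO57oq

Offset from 180°W / 90°S: lon 211.2142°, lat 147.7009°.
Field: lon ⌊211.2142/20⌋ = 10 → K; lat ⌊147.7009/10⌋ = 14 → O.
Square: lon ⌊11.2142/2⌋ = 5; lat ⌊7.7009/1⌋ = 7.
Subsquare: lon ⌊1.2142/0.0833333⌋ = 14 → o; lat ⌊0.7009/0.0416667⌋ = 16 → q.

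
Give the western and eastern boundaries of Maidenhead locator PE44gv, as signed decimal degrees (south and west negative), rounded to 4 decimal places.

Field P=15, E=4: +15·20° lon, +4·10° lat → SW at lon 120°, lat -50°.
Square 4, 4: +4·2° lon, +4·1° lat → SW at lon 128°, lat -46°.
Subsquare g=6, v=21: +6·0.0833333° lon, +21·0.0416667° lat → SW at lon 128.5°, lat -45.125°.
Cell spans 0.0833333° lon × 0.0416667° lat.
west 128.5000, east 128.5833.

128.5000, 128.5833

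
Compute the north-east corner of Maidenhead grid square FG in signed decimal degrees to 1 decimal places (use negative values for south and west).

-20.0, -60.0

Field F=5, G=6: +5·20° lon, +6·10° lat → SW at lon -80°, lat -30°.
Cell spans 20° lon × 10° lat. NE corner is SW corner plus one full cell.
latitude -20.0, longitude -60.0.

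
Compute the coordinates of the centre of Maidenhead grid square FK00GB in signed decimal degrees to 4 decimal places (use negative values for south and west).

Field F=5, K=10: +5·20° lon, +10·10° lat → SW at lon -80°, lat 10°.
Square 0, 0: +0·2° lon, +0·1° lat → SW at lon -80°, lat 10°.
Subsquare g=6, b=1: +6·0.0833333° lon, +1·0.0416667° lat → SW at lon -79.5°, lat 10.0417°.
Cell spans 0.0833333° lon × 0.0416667° lat. Centre is SW corner plus half of each.
latitude 10.0625, longitude -79.4583.

10.0625, -79.4583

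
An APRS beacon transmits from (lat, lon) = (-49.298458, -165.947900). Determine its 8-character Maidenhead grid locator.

Add 180° to longitude and 90° to latitude: 14.05210, 40.70154.
Field: lon ⌊14.05210/20⌋ = 0 → A; lat ⌊40.70154/10⌋ = 4 → E.
Square: lon ⌊14.05210/2⌋ = 7; lat ⌊0.70154/1⌋ = 0.
Subsquare: lon ⌊0.05210/0.0833333⌋ = 0 → a; lat ⌊0.70154/0.0416667⌋ = 16 → q.
Extended square: lon ⌊0.05210/0.00833333⌋ = 6; lat ⌊0.03488/0.00416667⌋ = 8.

AE70aq68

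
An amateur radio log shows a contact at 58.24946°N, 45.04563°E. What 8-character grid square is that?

Add 180° to longitude and 90° to latitude: 225.04563, 148.24946.
Field (20°×10°, letters A–R): lon ⌊225.04563/20⌋ = 11 → L; lat ⌊148.24946/10⌋ = 14 → O.
Square (2°×1°, digits 0–9): lon ⌊5.04563/2⌋ = 2; lat ⌊8.24946/1⌋ = 8.
Subsquare (5′×2.5′, letters a–x): lon ⌊1.04563/0.0833333⌋ = 12 → m; lat ⌊0.24946/0.0416667⌋ = 5 → f.
Extended square (30″×15″, digits 0–9): lon ⌊0.04563/0.00833333⌋ = 5; lat ⌊0.04113/0.00416667⌋ = 9.

LO28mf59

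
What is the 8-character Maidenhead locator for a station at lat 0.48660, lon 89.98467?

Shift to the Maidenhead origin (180°W, 90°S): lon 269.98467, lat 90.48660.
Field (20°×10°, letters A–R): 269.98467/20 → 13 → N, 90.48660/10 → 9 → J; chars NJ.
Square (2°×1°, digits 0–9): 9.98467/2 → 4, 0.48660/1 → 0; chars 40.
Subsquare (5′×2.5′, letters a–x): 1.98467/0.0833333 → 23 → x, 0.48660/0.0416667 → 11 → l; chars xl.
Extended square (30″×15″, digits 0–9): 0.06800/0.00833333 → 8, 0.02827/0.00416667 → 6; chars 86.

NJ40xl86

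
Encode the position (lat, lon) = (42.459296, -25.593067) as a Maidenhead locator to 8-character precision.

HN72el80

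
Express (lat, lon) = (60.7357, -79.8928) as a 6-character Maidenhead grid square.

Offset from 180°W / 90°S: lon 100.1072°, lat 150.7357°.
Field: 100.1072/20 → 5 → F, 150.7357/10 → 15 → P; chars FP.
Square: 0.1072/2 → 0, 0.7357/1 → 0; chars 00.
Subsquare: 0.1072/0.0833333 → 1 → b, 0.7357/0.0416667 → 17 → r; chars br.

FP00br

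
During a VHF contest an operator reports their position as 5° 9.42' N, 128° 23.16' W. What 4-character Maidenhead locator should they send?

Offset from 180°W / 90°S: lon 51.61°, lat 95.16°.
Field: lon ⌊51.61/20⌋ = 2 → C; lat ⌊95.16/10⌋ = 9 → J.
Square: lon ⌊11.61/2⌋ = 5; lat ⌊5.16/1⌋ = 5.

CJ55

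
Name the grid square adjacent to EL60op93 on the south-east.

EL60pp02

Longitude extended square 9; +1 → 10, wraps to 0, carry into subsquare.
Longitude subsquare o = 14; +1 → 15 = p.
Latitude extended square 3; −1 → 2.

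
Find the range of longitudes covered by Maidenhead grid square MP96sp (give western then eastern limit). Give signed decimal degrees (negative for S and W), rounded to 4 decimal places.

Field M=12, P=15: +12·20° lon, +15·10° lat → SW at lon 60°, lat 60°.
Square 9, 6: +9·2° lon, +6·1° lat → SW at lon 78°, lat 66°.
Subsquare s=18, p=15: +18·0.0833333° lon, +15·0.0416667° lat → SW at lon 79.5°, lat 66.625°.
Cell spans 0.0833333° lon × 0.0416667° lat.
west 79.5000, east 79.5833.

79.5000, 79.5833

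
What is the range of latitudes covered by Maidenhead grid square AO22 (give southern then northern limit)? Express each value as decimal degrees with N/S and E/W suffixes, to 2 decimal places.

Field A=0, O=14: +0·20° lon, +14·10° lat → SW at lon -180°, lat 50°.
Square 2, 2: +2·2° lon, +2·1° lat → SW at lon -176°, lat 52°.
Cell spans 2° lon × 1° lat.
south 52.00° N, north 53.00° N.

52.00° N, 53.00° N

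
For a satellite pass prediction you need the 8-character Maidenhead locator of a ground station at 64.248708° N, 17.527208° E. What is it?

JP84sf39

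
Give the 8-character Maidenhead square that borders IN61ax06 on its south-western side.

IN51xx95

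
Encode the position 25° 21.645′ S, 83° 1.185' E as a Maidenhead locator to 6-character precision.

NG14mp

Shift to the Maidenhead origin (180°W, 90°S): lon 263.0197, lat 64.6393.
Field: lon ⌊263.0197/20⌋ = 13 → N; lat ⌊64.6393/10⌋ = 6 → G.
Square: lon ⌊3.0197/2⌋ = 1; lat ⌊4.6393/1⌋ = 4.
Subsquare: lon ⌊1.0197/0.0833333⌋ = 12 → m; lat ⌊0.6393/0.0416667⌋ = 15 → p.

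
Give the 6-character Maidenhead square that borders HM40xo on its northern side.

HM40xp

Latitude subsquare o = 14; +1 → 15 = p.
The longitude characters are unchanged.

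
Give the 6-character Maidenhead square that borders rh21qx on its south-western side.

RH21pw

Longitude subsquare q = 16; −1 → 15 = p.
Latitude subsquare x = 23; −1 → 22 = w.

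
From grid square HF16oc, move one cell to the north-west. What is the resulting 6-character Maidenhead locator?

HF16nd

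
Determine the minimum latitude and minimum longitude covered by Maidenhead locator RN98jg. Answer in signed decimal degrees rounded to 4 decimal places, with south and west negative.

48.2500, 178.7500

Field R=17, N=13: +17·20° lon, +13·10° lat → SW at lon 160°, lat 40°.
Square 9, 8: +9·2° lon, +8·1° lat → SW at lon 178°, lat 48°.
Subsquare j=9, g=6: +9·0.0833333° lon, +6·0.0416667° lat → SW at lon 178.75°, lat 48.25°.
latitude 48.2500, longitude 178.7500.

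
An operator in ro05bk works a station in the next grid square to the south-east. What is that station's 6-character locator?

RO05cj

Longitude subsquare b = 1; +1 → 2 = c.
Latitude subsquare k = 10; −1 → 9 = j.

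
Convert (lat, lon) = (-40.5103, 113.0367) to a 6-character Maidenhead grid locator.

Add 180° to longitude and 90° to latitude: 293.0367, 49.4897.
Field (20°×10°, letters A–R): lon ⌊293.0367/20⌋ = 14 → O; lat ⌊49.4897/10⌋ = 4 → E.
Square (2°×1°, digits 0–9): lon ⌊13.0367/2⌋ = 6; lat ⌊9.4897/1⌋ = 9.
Subsquare (5′×2.5′, letters a–x): lon ⌊1.0367/0.0833333⌋ = 12 → m; lat ⌊0.4897/0.0416667⌋ = 11 → l.

OE69ml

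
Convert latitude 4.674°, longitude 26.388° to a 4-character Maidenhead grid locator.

KJ34

Add 180° to longitude and 90° to latitude: 206.39, 94.67.
Field (20°×10°, letters A–R): lon ⌊206.39/20⌋ = 10 → K; lat ⌊94.67/10⌋ = 9 → J.
Square (2°×1°, digits 0–9): lon ⌊6.39/2⌋ = 3; lat ⌊4.67/1⌋ = 4.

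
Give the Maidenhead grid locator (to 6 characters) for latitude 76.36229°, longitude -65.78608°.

FQ76ci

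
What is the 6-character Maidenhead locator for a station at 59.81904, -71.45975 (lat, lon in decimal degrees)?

FO49gt

Shift to the Maidenhead origin (180°W, 90°S): lon 108.5403, lat 149.8190.
Field: lon ⌊108.5403/20⌋ = 5 → F; lat ⌊149.8190/10⌋ = 14 → O.
Square: lon ⌊8.5403/2⌋ = 4; lat ⌊9.8190/1⌋ = 9.
Subsquare: lon ⌊0.5403/0.0833333⌋ = 6 → g; lat ⌊0.8190/0.0416667⌋ = 19 → t.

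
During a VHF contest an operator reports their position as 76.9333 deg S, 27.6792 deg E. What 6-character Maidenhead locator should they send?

KB33ub

Add 180° to longitude and 90° to latitude: 207.6792, 13.0667.
Field: lon ⌊207.6792/20⌋ = 10 → K; lat ⌊13.0667/10⌋ = 1 → B.
Square: lon ⌊7.6792/2⌋ = 3; lat ⌊3.0667/1⌋ = 3.
Subsquare: lon ⌊1.6792/0.0833333⌋ = 20 → u; lat ⌊0.0667/0.0416667⌋ = 1 → b.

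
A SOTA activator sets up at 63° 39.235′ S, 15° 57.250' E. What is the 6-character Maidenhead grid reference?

JC76xi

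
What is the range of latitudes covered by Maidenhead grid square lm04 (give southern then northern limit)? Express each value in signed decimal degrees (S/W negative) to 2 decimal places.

34.00, 35.00

Field L=11, M=12: +11·20° lon, +12·10° lat → SW at lon 40°, lat 30°.
Square 0, 4: +0·2° lon, +4·1° lat → SW at lon 40°, lat 34°.
Cell spans 2° lon × 1° lat.
south 34.00, north 35.00.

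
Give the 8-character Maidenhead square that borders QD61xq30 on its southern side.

Latitude extended square 0; −1 → -1, wraps to 9, carry into subsquare.
Latitude subsquare q = 16; −1 → 15 = p.
The longitude characters are unchanged.

QD61xp39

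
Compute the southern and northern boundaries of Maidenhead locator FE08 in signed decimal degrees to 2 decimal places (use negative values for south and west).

-42.00, -41.00

Field F=5, E=4: +5·20° lon, +4·10° lat → SW at lon -80°, lat -50°.
Square 0, 8: +0·2° lon, +8·1° lat → SW at lon -80°, lat -42°.
Cell spans 2° lon × 1° lat.
south -42.00, north -41.00.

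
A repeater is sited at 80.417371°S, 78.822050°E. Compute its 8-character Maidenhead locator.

Add 180° to longitude and 90° to latitude: 258.82205, 9.58263.
Field (20°×10°, letters A–R): 258.82205/20 → 12 → M, 9.58263/10 → 0 → A; chars MA.
Square (2°×1°, digits 0–9): 18.82205/2 → 9, 9.58263/1 → 9; chars 99.
Subsquare (5′×2.5′, letters a–x): 0.82205/0.0833333 → 9 → j, 0.58263/0.0416667 → 13 → n; chars jn.
Extended square (30″×15″, digits 0–9): 0.07205/0.00833333 → 8, 0.04096/0.00416667 → 9; chars 89.

MA99jn89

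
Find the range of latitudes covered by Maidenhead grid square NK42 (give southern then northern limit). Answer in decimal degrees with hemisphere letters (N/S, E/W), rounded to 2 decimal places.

12.00° N, 13.00° N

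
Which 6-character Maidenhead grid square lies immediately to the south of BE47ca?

Latitude subsquare a = 0; −1 → -1, wraps to 23 = x, carry into square.
Latitude square 7; −1 → 6.
The longitude characters are unchanged.

BE46cx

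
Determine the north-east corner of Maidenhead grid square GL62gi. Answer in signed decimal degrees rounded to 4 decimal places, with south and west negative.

Field G=6, L=11: +6·20° lon, +11·10° lat → SW at lon -60°, lat 20°.
Square 6, 2: +6·2° lon, +2·1° lat → SW at lon -48°, lat 22°.
Subsquare g=6, i=8: +6·0.0833333° lon, +8·0.0416667° lat → SW at lon -47.5°, lat 22.3333°.
Cell spans 0.0833333° lon × 0.0416667° lat. NE corner is SW corner plus one full cell.
latitude 22.3750, longitude -47.4167.

22.3750, -47.4167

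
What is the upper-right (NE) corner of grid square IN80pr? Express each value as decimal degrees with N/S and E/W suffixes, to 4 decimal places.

40.7500° N, 2.6667° W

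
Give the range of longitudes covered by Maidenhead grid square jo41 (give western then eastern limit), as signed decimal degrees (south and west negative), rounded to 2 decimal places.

8.00, 10.00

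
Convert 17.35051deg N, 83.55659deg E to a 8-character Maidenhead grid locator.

NK17si64

Shift to the Maidenhead origin (180°W, 90°S): lon 263.55659, lat 107.35051.
Field: 263.55659/20 → 13 → N, 107.35051/10 → 10 → K; chars NK.
Square: 3.55659/2 → 1, 7.35051/1 → 7; chars 17.
Subsquare: 1.55659/0.0833333 → 18 → s, 0.35051/0.0416667 → 8 → i; chars si.
Extended square: 0.05659/0.00833333 → 6, 0.01718/0.00416667 → 4; chars 64.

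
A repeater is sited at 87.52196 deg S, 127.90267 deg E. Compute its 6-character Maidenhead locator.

Add 180° to longitude and 90° to latitude: 307.9027, 2.4780.
Field: lon ⌊307.9027/20⌋ = 15 → P; lat ⌊2.4780/10⌋ = 0 → A.
Square: lon ⌊7.9027/2⌋ = 3; lat ⌊2.4780/1⌋ = 2.
Subsquare: lon ⌊1.9027/0.0833333⌋ = 22 → w; lat ⌊0.4780/0.0416667⌋ = 11 → l.

PA32wl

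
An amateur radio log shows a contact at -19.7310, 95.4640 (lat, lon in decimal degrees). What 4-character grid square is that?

NH70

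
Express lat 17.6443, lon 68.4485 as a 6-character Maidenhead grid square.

Add 180° to longitude and 90° to latitude: 248.4485, 107.6443.
Field: lon ⌊248.4485/20⌋ = 12 → M; lat ⌊107.6443/10⌋ = 10 → K.
Square: lon ⌊8.4485/2⌋ = 4; lat ⌊7.6443/1⌋ = 7.
Subsquare: lon ⌊0.4485/0.0833333⌋ = 5 → f; lat ⌊0.6443/0.0416667⌋ = 15 → p.

MK47fp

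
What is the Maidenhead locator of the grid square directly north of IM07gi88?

IM07gi89

Latitude extended square 8; +1 → 9.
The longitude characters are unchanged.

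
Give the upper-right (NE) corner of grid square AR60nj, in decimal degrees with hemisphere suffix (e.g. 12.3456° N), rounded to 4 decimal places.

80.4167° N, 166.8333° W

Field A=0, R=17: +0·20° lon, +17·10° lat → SW at lon -180°, lat 80°.
Square 6, 0: +6·2° lon, +0·1° lat → SW at lon -168°, lat 80°.
Subsquare n=13, j=9: +13·0.0833333° lon, +9·0.0416667° lat → SW at lon -166.917°, lat 80.375°.
Cell spans 0.0833333° lon × 0.0416667° lat. NE corner is SW corner plus one full cell.
latitude 80.4167° N, longitude 166.8333° W.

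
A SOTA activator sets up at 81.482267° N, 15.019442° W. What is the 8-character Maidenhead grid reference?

IR21ll75

Offset from 180°W / 90°S: lon 164.98056°, lat 171.48227°.
Field (20°×10°, letters A–R): lon ⌊164.98056/20⌋ = 8 → I; lat ⌊171.48227/10⌋ = 17 → R.
Square (2°×1°, digits 0–9): lon ⌊4.98056/2⌋ = 2; lat ⌊1.48227/1⌋ = 1.
Subsquare (5′×2.5′, letters a–x): lon ⌊0.98056/0.0833333⌋ = 11 → l; lat ⌊0.48227/0.0416667⌋ = 11 → l.
Extended square (30″×15″, digits 0–9): lon ⌊0.06389/0.00833333⌋ = 7; lat ⌊0.02393/0.00416667⌋ = 5.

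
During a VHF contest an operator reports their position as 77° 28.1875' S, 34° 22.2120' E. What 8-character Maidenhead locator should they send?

Shift to the Maidenhead origin (180°W, 90°S): lon 214.37020, lat 12.53021.
Field (20°×10°, letters A–R): 214.37020/20 → 10 → K, 12.53021/10 → 1 → B; chars KB.
Square (2°×1°, digits 0–9): 14.37020/2 → 7, 2.53021/1 → 2; chars 72.
Subsquare (5′×2.5′, letters a–x): 0.37020/0.0833333 → 4 → e, 0.53021/0.0416667 → 12 → m; chars em.
Extended square (30″×15″, digits 0–9): 0.03687/0.00833333 → 4, 0.03021/0.00416667 → 7; chars 47.

KB72em47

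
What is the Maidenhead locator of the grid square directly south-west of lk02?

KK91

Longitude square 0; −1 → -1, wraps to 9, carry into field.
Longitude field L = 11; −1 → 10 = K.
Latitude square 2; −1 → 1.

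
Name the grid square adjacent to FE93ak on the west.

FE83xk

Longitude subsquare a = 0; −1 → -1, wraps to 23 = x, carry into square.
Longitude square 9; −1 → 8.
The latitude characters are unchanged.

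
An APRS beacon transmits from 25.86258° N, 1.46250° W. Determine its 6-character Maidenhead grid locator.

IL95gu

Shift to the Maidenhead origin (180°W, 90°S): lon 178.5375, lat 115.8626.
Field: 178.5375/20 → 8 → I, 115.8626/10 → 11 → L; chars IL.
Square: 18.5375/2 → 9, 5.8626/1 → 5; chars 95.
Subsquare: 0.5375/0.0833333 → 6 → g, 0.8626/0.0416667 → 20 → u; chars gu.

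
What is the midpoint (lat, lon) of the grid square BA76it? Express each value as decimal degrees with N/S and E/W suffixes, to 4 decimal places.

Field B=1, A=0: +1·20° lon, +0·10° lat → SW at lon -160°, lat -90°.
Square 7, 6: +7·2° lon, +6·1° lat → SW at lon -146°, lat -84°.
Subsquare i=8, t=19: +8·0.0833333° lon, +19·0.0416667° lat → SW at lon -145.333°, lat -83.2083°.
Cell spans 0.0833333° lon × 0.0416667° lat. Centre is SW corner plus half of each.
latitude 83.1875° S, longitude 145.2917° W.

83.1875° S, 145.2917° W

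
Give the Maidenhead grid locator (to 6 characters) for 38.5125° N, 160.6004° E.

RM08hm

Offset from 180°W / 90°S: lon 340.6004°, lat 128.5125°.
Field: 340.6004/20 → 17 → R, 128.5125/10 → 12 → M; chars RM.
Square: 0.6004/2 → 0, 8.5125/1 → 8; chars 08.
Subsquare: 0.6004/0.0833333 → 7 → h, 0.5125/0.0416667 → 12 → m; chars hm.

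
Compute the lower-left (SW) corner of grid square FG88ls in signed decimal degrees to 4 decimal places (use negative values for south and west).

-21.2500, -63.0833

Field F=5, G=6: +5·20° lon, +6·10° lat → SW at lon -80°, lat -30°.
Square 8, 8: +8·2° lon, +8·1° lat → SW at lon -64°, lat -22°.
Subsquare l=11, s=18: +11·0.0833333° lon, +18·0.0416667° lat → SW at lon -63.0833°, lat -21.25°.
latitude -21.2500, longitude -63.0833.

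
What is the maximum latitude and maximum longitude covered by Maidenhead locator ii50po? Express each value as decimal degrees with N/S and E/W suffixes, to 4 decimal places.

Field I=8, I=8: +8·20° lon, +8·10° lat → SW at lon -20°, lat -10°.
Square 5, 0: +5·2° lon, +0·1° lat → SW at lon -10°, lat -10°.
Subsquare p=15, o=14: +15·0.0833333° lon, +14·0.0416667° lat → SW at lon -8.75°, lat -9.41667°.
Cell spans 0.0833333° lon × 0.0416667° lat. NE corner is SW corner plus one full cell.
latitude 9.3750° S, longitude 8.6667° W.

9.3750° S, 8.6667° W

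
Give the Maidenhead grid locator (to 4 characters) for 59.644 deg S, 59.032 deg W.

GD00

Offset from 180°W / 90°S: lon 120.97°, lat 30.36°.
Field: lon ⌊120.97/20⌋ = 6 → G; lat ⌊30.36/10⌋ = 3 → D.
Square: lon ⌊0.97/2⌋ = 0; lat ⌊0.36/1⌋ = 0.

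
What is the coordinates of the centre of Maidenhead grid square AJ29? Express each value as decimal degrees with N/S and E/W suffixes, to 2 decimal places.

Field A=0, J=9: +0·20° lon, +9·10° lat → SW at lon -180°, lat 0°.
Square 2, 9: +2·2° lon, +9·1° lat → SW at lon -176°, lat 9°.
Cell spans 2° lon × 1° lat. Centre is SW corner plus half of each.
latitude 9.50° N, longitude 175.00° W.

9.50° N, 175.00° W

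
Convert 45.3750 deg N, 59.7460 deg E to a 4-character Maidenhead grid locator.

Offset from 180°W / 90°S: lon 239.75°, lat 135.38°.
Field: 239.75/20 → 11 → L, 135.38/10 → 13 → N; chars LN.
Square: 19.75/2 → 9, 5.38/1 → 5; chars 95.

LN95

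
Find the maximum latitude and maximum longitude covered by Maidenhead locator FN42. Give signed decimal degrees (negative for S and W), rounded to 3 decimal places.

43.000, -70.000

Field F=5, N=13: +5·20° lon, +13·10° lat → SW at lon -80°, lat 40°.
Square 4, 2: +4·2° lon, +2·1° lat → SW at lon -72°, lat 42°.
Cell spans 2° lon × 1° lat. NE corner is SW corner plus one full cell.
latitude 43.000, longitude -70.000.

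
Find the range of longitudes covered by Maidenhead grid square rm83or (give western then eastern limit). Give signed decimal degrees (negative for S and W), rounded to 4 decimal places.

177.1667, 177.2500

Field R=17, M=12: +17·20° lon, +12·10° lat → SW at lon 160°, lat 30°.
Square 8, 3: +8·2° lon, +3·1° lat → SW at lon 176°, lat 33°.
Subsquare o=14, r=17: +14·0.0833333° lon, +17·0.0416667° lat → SW at lon 177.167°, lat 33.7083°.
Cell spans 0.0833333° lon × 0.0416667° lat.
west 177.1667, east 177.2500.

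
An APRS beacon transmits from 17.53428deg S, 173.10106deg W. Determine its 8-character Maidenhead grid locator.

AH32kl71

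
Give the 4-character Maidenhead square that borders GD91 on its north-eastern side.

Longitude square 9; +1 → 10, wraps to 0, carry into field.
Longitude field G = 6; +1 → 7 = H.
Latitude square 1; +1 → 2.

HD02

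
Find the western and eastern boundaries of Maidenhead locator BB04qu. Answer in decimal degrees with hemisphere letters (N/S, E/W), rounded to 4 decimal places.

158.6667° W, 158.5833° W

Field B=1, B=1: +1·20° lon, +1·10° lat → SW at lon -160°, lat -80°.
Square 0, 4: +0·2° lon, +4·1° lat → SW at lon -160°, lat -76°.
Subsquare q=16, u=20: +16·0.0833333° lon, +20·0.0416667° lat → SW at lon -158.667°, lat -75.1667°.
Cell spans 0.0833333° lon × 0.0416667° lat.
west 158.6667° W, east 158.5833° W.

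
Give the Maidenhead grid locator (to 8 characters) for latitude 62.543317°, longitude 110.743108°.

Offset from 180°W / 90°S: lon 290.74311°, lat 152.54332°.
Field: 290.74311/20 → 14 → O, 152.54332/10 → 15 → P; chars OP.
Square: 10.74311/2 → 5, 2.54332/1 → 2; chars 52.
Subsquare: 0.74311/0.0833333 → 8 → i, 0.54332/0.0416667 → 13 → n; chars in.
Extended square: 0.07644/0.00833333 → 9, 0.00165/0.00416667 → 0; chars 90.

OP52in90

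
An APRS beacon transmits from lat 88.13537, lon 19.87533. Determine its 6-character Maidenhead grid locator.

JR98wd

Shift to the Maidenhead origin (180°W, 90°S): lon 199.8753, lat 178.1354.
Field (20°×10°, letters A–R): lon ⌊199.8753/20⌋ = 9 → J; lat ⌊178.1354/10⌋ = 17 → R.
Square (2°×1°, digits 0–9): lon ⌊19.8753/2⌋ = 9; lat ⌊8.1354/1⌋ = 8.
Subsquare (5′×2.5′, letters a–x): lon ⌊1.8753/0.0833333⌋ = 22 → w; lat ⌊0.1354/0.0416667⌋ = 3 → d.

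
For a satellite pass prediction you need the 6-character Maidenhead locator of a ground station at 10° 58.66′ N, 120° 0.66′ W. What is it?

Offset from 180°W / 90°S: lon 59.9890°, lat 100.9777°.
Field: lon ⌊59.9890/20⌋ = 2 → C; lat ⌊100.9777/10⌋ = 10 → K.
Square: lon ⌊19.9890/2⌋ = 9; lat ⌊0.9777/1⌋ = 0.
Subsquare: lon ⌊1.9890/0.0833333⌋ = 23 → x; lat ⌊0.9777/0.0416667⌋ = 23 → x.

CK90xx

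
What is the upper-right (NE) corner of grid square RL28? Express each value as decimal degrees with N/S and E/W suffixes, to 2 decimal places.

29.00° N, 166.00° E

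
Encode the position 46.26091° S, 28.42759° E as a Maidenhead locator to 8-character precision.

Add 180° to longitude and 90° to latitude: 208.42759, 43.73909.
Field: 208.42759/20 → 10 → K, 43.73909/10 → 4 → E; chars KE.
Square: 8.42759/2 → 4, 3.73909/1 → 3; chars 43.
Subsquare: 0.42759/0.0833333 → 5 → f, 0.73909/0.0416667 → 17 → r; chars fr.
Extended square: 0.01092/0.00833333 → 1, 0.03076/0.00416667 → 7; chars 17.

KE43fr17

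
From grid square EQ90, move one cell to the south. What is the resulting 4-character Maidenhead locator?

EP99

Latitude square 0; −1 → -1, wraps to 9, carry into field.
Latitude field Q = 16; −1 → 15 = P.
The longitude characters are unchanged.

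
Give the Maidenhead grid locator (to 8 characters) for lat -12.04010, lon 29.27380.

KH47px20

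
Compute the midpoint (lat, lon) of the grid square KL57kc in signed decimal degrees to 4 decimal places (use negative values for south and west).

Field K=10, L=11: +10·20° lon, +11·10° lat → SW at lon 20°, lat 20°.
Square 5, 7: +5·2° lon, +7·1° lat → SW at lon 30°, lat 27°.
Subsquare k=10, c=2: +10·0.0833333° lon, +2·0.0416667° lat → SW at lon 30.8333°, lat 27.0833°.
Cell spans 0.0833333° lon × 0.0416667° lat. Centre is SW corner plus half of each.
latitude 27.1042, longitude 30.8750.

27.1042, 30.8750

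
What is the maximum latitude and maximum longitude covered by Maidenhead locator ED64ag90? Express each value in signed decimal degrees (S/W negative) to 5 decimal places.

Field E=4, D=3: +4·20° lon, +3·10° lat → SW at lon -100°, lat -60°.
Square 6, 4: +6·2° lon, +4·1° lat → SW at lon -88°, lat -56°.
Subsquare a=0, g=6: +0·0.0833333° lon, +6·0.0416667° lat → SW at lon -88°, lat -55.75°.
Extended square 9, 0: +9·0.00833333° lon, +0·0.00416667° lat → SW at lon -87.925°, lat -55.75°.
Cell spans 0.00833333° lon × 0.00416667° lat. NE corner is SW corner plus one full cell.
latitude -55.74583, longitude -87.91667.

-55.74583, -87.91667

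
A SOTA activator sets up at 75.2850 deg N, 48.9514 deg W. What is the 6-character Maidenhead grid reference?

GQ55mg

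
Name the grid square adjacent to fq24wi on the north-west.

Longitude subsquare w = 22; −1 → 21 = v.
Latitude subsquare i = 8; +1 → 9 = j.

FQ24vj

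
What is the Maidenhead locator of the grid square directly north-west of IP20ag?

Longitude subsquare a = 0; −1 → -1, wraps to 23 = x, carry into square.
Longitude square 2; −1 → 1.
Latitude subsquare g = 6; +1 → 7 = h.

IP10xh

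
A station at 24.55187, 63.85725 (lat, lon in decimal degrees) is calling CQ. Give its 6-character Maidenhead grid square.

ML14wn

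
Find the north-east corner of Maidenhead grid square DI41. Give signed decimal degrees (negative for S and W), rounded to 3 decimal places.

-8.000, -110.000

Field D=3, I=8: +3·20° lon, +8·10° lat → SW at lon -120°, lat -10°.
Square 4, 1: +4·2° lon, +1·1° lat → SW at lon -112°, lat -9°.
Cell spans 2° lon × 1° lat. NE corner is SW corner plus one full cell.
latitude -8.000, longitude -110.000.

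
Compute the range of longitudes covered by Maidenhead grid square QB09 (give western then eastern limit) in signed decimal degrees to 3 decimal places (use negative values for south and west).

Field Q=16, B=1: +16·20° lon, +1·10° lat → SW at lon 140°, lat -80°.
Square 0, 9: +0·2° lon, +9·1° lat → SW at lon 140°, lat -71°.
Cell spans 2° lon × 1° lat.
west 140.000, east 142.000.

140.000, 142.000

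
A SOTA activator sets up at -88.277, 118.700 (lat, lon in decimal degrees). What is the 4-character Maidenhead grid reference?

OA91

Add 180° to longitude and 90° to latitude: 298.70, 1.72.
Field: lon ⌊298.70/20⌋ = 14 → O; lat ⌊1.72/10⌋ = 0 → A.
Square: lon ⌊18.70/2⌋ = 9; lat ⌊1.72/1⌋ = 1.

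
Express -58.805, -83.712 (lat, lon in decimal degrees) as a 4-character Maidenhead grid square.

Offset from 180°W / 90°S: lon 96.29°, lat 31.20°.
Field (20°×10°, letters A–R): lon ⌊96.29/20⌋ = 4 → E; lat ⌊31.20/10⌋ = 3 → D.
Square (2°×1°, digits 0–9): lon ⌊16.29/2⌋ = 8; lat ⌊1.20/1⌋ = 1.

ED81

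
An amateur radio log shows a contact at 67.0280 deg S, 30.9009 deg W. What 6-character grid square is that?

HC42nx

Shift to the Maidenhead origin (180°W, 90°S): lon 149.0991, lat 22.9720.
Field (20°×10°, letters A–R): 149.0991/20 → 7 → H, 22.9720/10 → 2 → C; chars HC.
Square (2°×1°, digits 0–9): 9.0991/2 → 4, 2.9720/1 → 2; chars 42.
Subsquare (5′×2.5′, letters a–x): 1.0991/0.0833333 → 13 → n, 0.9720/0.0416667 → 23 → x; chars nx.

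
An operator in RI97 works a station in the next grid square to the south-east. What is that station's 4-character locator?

AI06

Longitude square 9; +1 → 10, wraps to 0, carry into field.
Longitude field R = 17; +1 → 18, wraps to 0 = A, wrapping around the antimeridian.
Latitude square 7; −1 → 6.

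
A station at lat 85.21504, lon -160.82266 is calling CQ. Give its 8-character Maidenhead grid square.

Add 180° to longitude and 90° to latitude: 19.17734, 175.21504.
Field: lon ⌊19.17734/20⌋ = 0 → A; lat ⌊175.21504/10⌋ = 17 → R.
Square: lon ⌊19.17734/2⌋ = 9; lat ⌊5.21504/1⌋ = 5.
Subsquare: lon ⌊1.17734/0.0833333⌋ = 14 → o; lat ⌊0.21504/0.0416667⌋ = 5 → f.
Extended square: lon ⌊0.01067/0.00833333⌋ = 1; lat ⌊0.00671/0.00416667⌋ = 1.

AR95of11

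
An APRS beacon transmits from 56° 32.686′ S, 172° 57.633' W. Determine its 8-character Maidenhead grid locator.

Add 180° to longitude and 90° to latitude: 7.03945, 33.45523.
Field: 7.03945/20 → 0 → A, 33.45523/10 → 3 → D; chars AD.
Square: 7.03945/2 → 3, 3.45523/1 → 3; chars 33.
Subsquare: 1.03945/0.0833333 → 12 → m, 0.45523/0.0416667 → 10 → k; chars mk.
Extended square: 0.03945/0.00833333 → 4, 0.03857/0.00416667 → 9; chars 49.

AD33mk49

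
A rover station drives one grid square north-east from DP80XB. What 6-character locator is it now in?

DP90ac

Longitude subsquare x = 23; +1 → 24, wraps to 0 = a, carry into square.
Longitude square 8; +1 → 9.
Latitude subsquare b = 1; +1 → 2 = c.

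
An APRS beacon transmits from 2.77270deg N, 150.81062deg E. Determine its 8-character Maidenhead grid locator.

QJ52js75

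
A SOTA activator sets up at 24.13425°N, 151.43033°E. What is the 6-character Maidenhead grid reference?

Shift to the Maidenhead origin (180°W, 90°S): lon 331.4303, lat 114.1343.
Field: lon ⌊331.4303/20⌋ = 16 → Q; lat ⌊114.1343/10⌋ = 11 → L.
Square: lon ⌊11.4303/2⌋ = 5; lat ⌊4.1343/1⌋ = 4.
Subsquare: lon ⌊1.4303/0.0833333⌋ = 17 → r; lat ⌊0.1343/0.0416667⌋ = 3 → d.

QL54rd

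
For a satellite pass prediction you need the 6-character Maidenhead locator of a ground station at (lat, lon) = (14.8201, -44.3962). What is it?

GK74tt

Shift to the Maidenhead origin (180°W, 90°S): lon 135.6038, lat 104.8201.
Field: 135.6038/20 → 6 → G, 104.8201/10 → 10 → K; chars GK.
Square: 15.6038/2 → 7, 4.8201/1 → 4; chars 74.
Subsquare: 1.6038/0.0833333 → 19 → t, 0.8201/0.0416667 → 19 → t; chars tt.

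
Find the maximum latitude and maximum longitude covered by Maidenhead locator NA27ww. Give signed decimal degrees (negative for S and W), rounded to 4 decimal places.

Field N=13, A=0: +13·20° lon, +0·10° lat → SW at lon 80°, lat -90°.
Square 2, 7: +2·2° lon, +7·1° lat → SW at lon 84°, lat -83°.
Subsquare w=22, w=22: +22·0.0833333° lon, +22·0.0416667° lat → SW at lon 85.8333°, lat -82.0833°.
Cell spans 0.0833333° lon × 0.0416667° lat. NE corner is SW corner plus one full cell.
latitude -82.0417, longitude 85.9167.

-82.0417, 85.9167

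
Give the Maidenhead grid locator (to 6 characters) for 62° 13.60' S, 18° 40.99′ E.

Offset from 180°W / 90°S: lon 198.6832°, lat 27.7733°.
Field (20°×10°, letters A–R): lon ⌊198.6832/20⌋ = 9 → J; lat ⌊27.7733/10⌋ = 2 → C.
Square (2°×1°, digits 0–9): lon ⌊18.6832/2⌋ = 9; lat ⌊7.7733/1⌋ = 7.
Subsquare (5′×2.5′, letters a–x): lon ⌊0.6832/0.0833333⌋ = 8 → i; lat ⌊0.7733/0.0416667⌋ = 18 → s.

JC97is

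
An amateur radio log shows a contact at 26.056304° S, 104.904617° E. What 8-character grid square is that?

Shift to the Maidenhead origin (180°W, 90°S): lon 284.90462, lat 63.94370.
Field (20°×10°, letters A–R): lon ⌊284.90462/20⌋ = 14 → O; lat ⌊63.94370/10⌋ = 6 → G.
Square (2°×1°, digits 0–9): lon ⌊4.90462/2⌋ = 2; lat ⌊3.94370/1⌋ = 3.
Subsquare (5′×2.5′, letters a–x): lon ⌊0.90462/0.0833333⌋ = 10 → k; lat ⌊0.94370/0.0416667⌋ = 22 → w.
Extended square (30″×15″, digits 0–9): lon ⌊0.07128/0.00833333⌋ = 8; lat ⌊0.02703/0.00416667⌋ = 6.

OG23kw86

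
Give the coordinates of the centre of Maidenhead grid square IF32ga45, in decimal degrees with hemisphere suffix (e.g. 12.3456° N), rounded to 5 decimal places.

37.97708° S, 13.46250° W

Field I=8, F=5: +8·20° lon, +5·10° lat → SW at lon -20°, lat -40°.
Square 3, 2: +3·2° lon, +2·1° lat → SW at lon -14°, lat -38°.
Subsquare g=6, a=0: +6·0.0833333° lon, +0·0.0416667° lat → SW at lon -13.5°, lat -38°.
Extended square 4, 5: +4·0.00833333° lon, +5·0.00416667° lat → SW at lon -13.4667°, lat -37.9792°.
Cell spans 0.00833333° lon × 0.00416667° lat. Centre is SW corner plus half of each.
latitude 37.97708° S, longitude 13.46250° W.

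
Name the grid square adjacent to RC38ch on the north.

Latitude subsquare h = 7; +1 → 8 = i.
The longitude characters are unchanged.

RC38ci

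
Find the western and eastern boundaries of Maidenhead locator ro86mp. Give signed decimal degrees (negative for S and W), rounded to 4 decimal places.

Field R=17, O=14: +17·20° lon, +14·10° lat → SW at lon 160°, lat 50°.
Square 8, 6: +8·2° lon, +6·1° lat → SW at lon 176°, lat 56°.
Subsquare m=12, p=15: +12·0.0833333° lon, +15·0.0416667° lat → SW at lon 177°, lat 56.625°.
Cell spans 0.0833333° lon × 0.0416667° lat.
west 177.0000, east 177.0833.

177.0000, 177.0833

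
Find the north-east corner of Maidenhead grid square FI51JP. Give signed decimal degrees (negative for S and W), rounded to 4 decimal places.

-8.3333, -69.1667

Field F=5, I=8: +5·20° lon, +8·10° lat → SW at lon -80°, lat -10°.
Square 5, 1: +5·2° lon, +1·1° lat → SW at lon -70°, lat -9°.
Subsquare j=9, p=15: +9·0.0833333° lon, +15·0.0416667° lat → SW at lon -69.25°, lat -8.375°.
Cell spans 0.0833333° lon × 0.0416667° lat. NE corner is SW corner plus one full cell.
latitude -8.3333, longitude -69.1667.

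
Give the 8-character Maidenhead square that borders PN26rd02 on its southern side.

Latitude extended square 2; −1 → 1.
The longitude characters are unchanged.

PN26rd01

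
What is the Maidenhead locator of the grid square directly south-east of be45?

BE54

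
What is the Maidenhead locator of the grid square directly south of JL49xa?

JL48xx

Latitude subsquare a = 0; −1 → -1, wraps to 23 = x, carry into square.
Latitude square 9; −1 → 8.
The longitude characters are unchanged.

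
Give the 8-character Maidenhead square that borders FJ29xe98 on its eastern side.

Longitude extended square 9; +1 → 10, wraps to 0, carry into subsquare.
Longitude subsquare x = 23; +1 → 24, wraps to 0 = a, carry into square.
Longitude square 2; +1 → 3.
The latitude characters are unchanged.

FJ39ae08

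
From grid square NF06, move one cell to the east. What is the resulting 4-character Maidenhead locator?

NF16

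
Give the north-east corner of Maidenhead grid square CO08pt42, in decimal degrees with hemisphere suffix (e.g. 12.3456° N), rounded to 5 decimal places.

Field C=2, O=14: +2·20° lon, +14·10° lat → SW at lon -140°, lat 50°.
Square 0, 8: +0·2° lon, +8·1° lat → SW at lon -140°, lat 58°.
Subsquare p=15, t=19: +15·0.0833333° lon, +19·0.0416667° lat → SW at lon -138.75°, lat 58.7917°.
Extended square 4, 2: +4·0.00833333° lon, +2·0.00416667° lat → SW at lon -138.717°, lat 58.8°.
Cell spans 0.00833333° lon × 0.00416667° lat. NE corner is SW corner plus one full cell.
latitude 58.80417° N, longitude 138.70833° W.

58.80417° N, 138.70833° W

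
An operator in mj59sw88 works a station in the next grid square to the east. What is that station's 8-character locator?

MJ59sw98

Longitude extended square 8; +1 → 9.
The latitude characters are unchanged.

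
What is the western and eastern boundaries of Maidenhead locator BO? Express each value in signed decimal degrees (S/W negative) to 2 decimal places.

-160.00, -140.00

Field B=1, O=14: +1·20° lon, +14·10° lat → SW at lon -160°, lat 50°.
Cell spans 20° lon × 10° lat.
west -160.00, east -140.00.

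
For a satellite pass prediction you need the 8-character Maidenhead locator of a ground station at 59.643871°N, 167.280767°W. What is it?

Offset from 180°W / 90°S: lon 12.71923°, lat 149.64387°.
Field: 12.71923/20 → 0 → A, 149.64387/10 → 14 → O; chars AO.
Square: 12.71923/2 → 6, 9.64387/1 → 9; chars 69.
Subsquare: 0.71923/0.0833333 → 8 → i, 0.64387/0.0416667 → 15 → p; chars ip.
Extended square: 0.05257/0.00833333 → 6, 0.01887/0.00416667 → 4; chars 64.

AO69ip64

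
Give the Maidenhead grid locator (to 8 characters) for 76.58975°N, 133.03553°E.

PQ66mo41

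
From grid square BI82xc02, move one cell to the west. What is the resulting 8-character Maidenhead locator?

BI82wc92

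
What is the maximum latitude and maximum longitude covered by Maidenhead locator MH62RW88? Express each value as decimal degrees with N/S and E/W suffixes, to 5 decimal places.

17.04583° S, 73.49167° E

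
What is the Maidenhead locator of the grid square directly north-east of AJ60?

Longitude square 6; +1 → 7.
Latitude square 0; +1 → 1.

AJ71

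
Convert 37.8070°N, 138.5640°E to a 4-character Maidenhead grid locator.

Shift to the Maidenhead origin (180°W, 90°S): lon 318.56, lat 127.81.
Field: 318.56/20 → 15 → P, 127.81/10 → 12 → M; chars PM.
Square: 18.56/2 → 9, 7.81/1 → 7; chars 97.

PM97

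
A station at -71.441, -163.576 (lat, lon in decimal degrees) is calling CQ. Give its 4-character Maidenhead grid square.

AB88

Offset from 180°W / 90°S: lon 16.42°, lat 18.56°.
Field: 16.42/20 → 0 → A, 18.56/10 → 1 → B; chars AB.
Square: 16.42/2 → 8, 8.56/1 → 8; chars 88.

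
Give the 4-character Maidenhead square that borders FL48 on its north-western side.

FL39

Longitude square 4; −1 → 3.
Latitude square 8; +1 → 9.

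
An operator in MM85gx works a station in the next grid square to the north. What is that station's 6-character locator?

MM86ga

Latitude subsquare x = 23; +1 → 24, wraps to 0 = a, carry into square.
Latitude square 5; +1 → 6.
The longitude characters are unchanged.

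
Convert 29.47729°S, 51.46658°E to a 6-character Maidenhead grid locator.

Offset from 180°W / 90°S: lon 231.4666°, lat 60.5227°.
Field: 231.4666/20 → 11 → L, 60.5227/10 → 6 → G; chars LG.
Square: 11.4666/2 → 5, 0.5227/1 → 0; chars 50.
Subsquare: 1.4666/0.0833333 → 17 → r, 0.5227/0.0416667 → 12 → m; chars rm.

LG50rm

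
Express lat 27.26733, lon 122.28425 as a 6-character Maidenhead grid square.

PL17dg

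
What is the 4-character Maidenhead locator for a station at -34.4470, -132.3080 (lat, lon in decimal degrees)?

Shift to the Maidenhead origin (180°W, 90°S): lon 47.69, lat 55.55.
Field: 47.69/20 → 2 → C, 55.55/10 → 5 → F; chars CF.
Square: 7.69/2 → 3, 5.55/1 → 5; chars 35.

CF35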